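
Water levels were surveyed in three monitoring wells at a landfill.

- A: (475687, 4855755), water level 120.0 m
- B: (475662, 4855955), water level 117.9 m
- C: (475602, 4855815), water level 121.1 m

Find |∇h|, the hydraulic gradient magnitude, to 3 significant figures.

With h = a·x + b·y + c and A as origin, the differences give:
  (-25)·a + 200·b = -2.1
  (-85)·a + 60·b = +1.1
Eliminate b (×60 and ×200, subtract): 15500·a = -346.00 → a = ∂h/∂x = -0.02232
Back-substitute: b = ∂h/∂y = -0.01329.
|∇h| = √(-0.02232² + -0.01329²) = 0.02598

0.0260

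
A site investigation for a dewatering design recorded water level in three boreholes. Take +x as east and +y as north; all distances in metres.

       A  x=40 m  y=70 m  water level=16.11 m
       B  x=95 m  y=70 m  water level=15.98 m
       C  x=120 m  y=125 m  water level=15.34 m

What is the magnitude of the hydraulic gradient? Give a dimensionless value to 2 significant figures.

Three-point gradient (reference A): Δ to B = (55, 0, -0.13), Δ to C = (80, 55, -0.77).
∂h/∂x = -0.002364, ∂h/∂y = -0.01056 (det = 3025).
|∇h| = √(-0.002364² + -0.01056²) = 0.01082

0.011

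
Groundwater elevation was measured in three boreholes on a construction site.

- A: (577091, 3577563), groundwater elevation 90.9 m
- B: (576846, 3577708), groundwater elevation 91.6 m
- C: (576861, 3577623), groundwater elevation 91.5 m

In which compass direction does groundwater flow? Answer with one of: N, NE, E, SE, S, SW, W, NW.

With h = a·x + b·y + c and A as origin, the differences give:
  (-245)·a + 145·b = +0.7
  (-230)·a + 60·b = +0.6
Eliminate b (×60 and ×145, subtract): 18650·a = -45.00 → a = ∂h/∂x = -0.002413
Back-substitute: b = ∂h/∂y = +0.0007507.
Flow = −∇h = (+0.002413 east, -0.0007507 north), which points east.

E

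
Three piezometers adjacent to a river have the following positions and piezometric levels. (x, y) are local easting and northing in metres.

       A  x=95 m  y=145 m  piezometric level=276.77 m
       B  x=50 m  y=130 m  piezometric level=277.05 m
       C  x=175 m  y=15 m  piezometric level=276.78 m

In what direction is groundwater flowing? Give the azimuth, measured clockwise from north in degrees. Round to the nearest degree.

058°

Differences from A: to B (Δx, Δy, Δh) = (-45, -15, +0.28); to C = (80, -130, +0.01).
Determinant of the coordinate differences = (-45)·(-130) − 80·(-15) = 7050.
∂h/∂x = [(+0.28)·(-130) − (+0.01)·(-15)] / 7050 = -0.005142
∂h/∂y = [(-45)·(+0.01) − 80·(+0.28)] / 7050 = -0.003241
Flow direction (−∇h) has components (+0.005142 E, +0.003241 N).
Azimuth = atan2(E, N) = atan2(+0.005142, +0.003241) = 57.8° ≈ 058°.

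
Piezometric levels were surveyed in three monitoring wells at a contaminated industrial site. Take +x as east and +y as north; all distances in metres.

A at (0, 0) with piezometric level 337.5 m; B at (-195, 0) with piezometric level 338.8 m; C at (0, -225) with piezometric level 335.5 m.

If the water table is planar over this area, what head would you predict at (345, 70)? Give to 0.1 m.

∂h/∂x = (338.8 − 337.5) / (-195 − 0) = -0.006667
∂h/∂y = (335.5 − 337.5) / (-225 − 0) = +0.008889
h(345, 70) = 337.5 + (-0.006667)·(345) + (+0.008889)·(70) = 337.5 -2.300 +0.622 = 335.822 m.

335.8 m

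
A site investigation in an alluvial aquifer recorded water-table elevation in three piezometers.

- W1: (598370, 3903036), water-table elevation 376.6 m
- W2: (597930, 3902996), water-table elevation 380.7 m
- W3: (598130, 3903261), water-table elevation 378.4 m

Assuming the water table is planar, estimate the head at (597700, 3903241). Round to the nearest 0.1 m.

382.4 m

Three-point gradient (reference W1): Δ to W2 = (-440, -40, +4.1), Δ to W3 = (-240, 225, +1.8).
∂h/∂x = -0.009157, ∂h/∂y = -0.001768 (det = -108600).
h(597700, 3903241) = 376.6 + (-0.009157)·(-670) + (-0.001768)·(205) = 376.6 +6.135 -0.362 = 382.373 m.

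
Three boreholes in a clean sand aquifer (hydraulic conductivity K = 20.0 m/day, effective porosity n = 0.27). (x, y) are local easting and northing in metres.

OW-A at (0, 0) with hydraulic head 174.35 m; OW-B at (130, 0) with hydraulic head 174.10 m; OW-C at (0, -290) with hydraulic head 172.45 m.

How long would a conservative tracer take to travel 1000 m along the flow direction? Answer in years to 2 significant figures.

∂h/∂x = (174.10 − 174.35) / (130 − 0) = -0.001923
∂h/∂y = (172.45 − 174.35) / (-290 − 0) = +0.006552
|∇h| = √(-0.001923² + 0.006552²) = 0.006828
Seepage velocity v = K·i/n = 20.0 × 0.006828 / 0.27 = 0.5058 m/day.
t = 1000 / 0.5058 = 1977 days = 5.41 years.

5.4 years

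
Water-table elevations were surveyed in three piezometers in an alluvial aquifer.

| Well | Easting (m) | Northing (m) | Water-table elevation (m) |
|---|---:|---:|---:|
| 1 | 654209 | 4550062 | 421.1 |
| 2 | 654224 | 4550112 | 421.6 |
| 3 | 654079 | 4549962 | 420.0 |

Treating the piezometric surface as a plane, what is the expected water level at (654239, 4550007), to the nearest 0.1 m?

420.6 m

With h = a·x + b·y + c and 1 as origin, the differences give:
  15·a + 50·b = +0.5
  (-130)·a + (-100)·b = -1.1
Eliminate b (×(-100) and ×50, subtract): 5000·a = 5.00 → a = ∂h/∂x = +0.001000
Back-substitute: b = ∂h/∂y = +0.009700.
h(654239, 4550007) = 421.1 + (+0.001000)·(30) + (+0.009700)·(-55) = 421.1 +0.030 -0.533 = 420.596 m.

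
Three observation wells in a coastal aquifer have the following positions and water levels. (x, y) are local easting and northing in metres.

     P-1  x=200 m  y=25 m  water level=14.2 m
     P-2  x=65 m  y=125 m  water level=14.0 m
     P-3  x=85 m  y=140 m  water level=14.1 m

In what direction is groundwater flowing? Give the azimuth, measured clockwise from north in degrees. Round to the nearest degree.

234°

With h = a·x + b·y + c and P-1 as origin, the differences give:
  (-135)·a + 100·b = -0.2
  (-115)·a + 115·b = -0.1
Eliminate b (×115 and ×100, subtract): -4025·a = -13.00 → a = ∂h/∂x = +0.003230
Back-substitute: b = ∂h/∂y = +0.002360.
Flow direction (−∇h) has components (-0.003230 E, -0.002360 N).
Azimuth = atan2(E, N) = atan2(-0.003230, -0.002360) = 233.8° ≈ 234°.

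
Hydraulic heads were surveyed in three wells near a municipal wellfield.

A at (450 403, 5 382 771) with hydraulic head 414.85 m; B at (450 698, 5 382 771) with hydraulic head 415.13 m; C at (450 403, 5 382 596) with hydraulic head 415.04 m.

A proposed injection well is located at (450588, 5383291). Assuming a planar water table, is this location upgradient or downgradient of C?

downgradient

∂h/∂x = (415.13 − 414.85) / (450698 − 450403) = +0.0009492
∂h/∂y = (415.04 − 414.85) / (5382596 − 5382771) = -0.001086
Head at (450588, 5383291) = 414.85 + (+0.0009492)·(185) + (-0.001086)·(520) = 414.46 m.
That is lower than the 415.04 m at C, so the point is downgradient.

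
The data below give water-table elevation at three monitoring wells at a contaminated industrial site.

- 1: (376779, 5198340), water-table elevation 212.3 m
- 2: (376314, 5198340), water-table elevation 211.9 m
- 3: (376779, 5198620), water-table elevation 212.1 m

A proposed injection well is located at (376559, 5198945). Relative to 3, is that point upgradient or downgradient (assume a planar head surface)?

downgradient

∂h/∂x = (211.9 − 212.3) / (376314 − 376779) = +0.0008602
∂h/∂y = (212.1 − 212.3) / (5198620 − 5198340) = -0.0007143
Head at (376559, 5198945) = 212.3 + (+0.0008602)·(-220) + (-0.0007143)·(605) = 211.68 m.
That is lower than the 212.1 m at 3, so the point is downgradient.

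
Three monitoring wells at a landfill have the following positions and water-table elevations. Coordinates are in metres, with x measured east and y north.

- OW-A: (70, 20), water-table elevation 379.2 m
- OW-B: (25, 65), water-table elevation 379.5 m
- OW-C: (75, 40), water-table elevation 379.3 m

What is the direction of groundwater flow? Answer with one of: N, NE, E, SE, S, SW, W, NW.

Differences from OW-A: to OW-B (Δx, Δy, Δh) = (-45, 45, +0.3); to OW-C = (5, 20, +0.1).
Solve a·Δx + b·Δy = Δh: det = (-45)·20 − 5·45 = -1125.
∂h/∂x = [(+0.3)·20 − (+0.1)·45] / -1125 = -0.001333
∂h/∂y = [(-45)·(+0.1) − 5·(+0.3)] / -1125 = +0.005333
Flow = −∇h = (+0.001333 east, -0.005333 north), which points south.

S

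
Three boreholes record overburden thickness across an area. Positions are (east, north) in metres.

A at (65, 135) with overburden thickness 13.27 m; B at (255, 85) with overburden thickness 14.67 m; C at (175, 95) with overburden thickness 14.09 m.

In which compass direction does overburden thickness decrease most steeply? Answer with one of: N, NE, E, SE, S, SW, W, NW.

Three-point gradient (reference A): Δ to B = (190, -50, +1.40), Δ to C = (110, -40, +0.82).
∂d/∂x = +0.007143, ∂d/∂y = -0.0008571 (det = -2100).
Steepest decrease is along −∇f = (-0.007143 E, +0.0008571 N) → west.

W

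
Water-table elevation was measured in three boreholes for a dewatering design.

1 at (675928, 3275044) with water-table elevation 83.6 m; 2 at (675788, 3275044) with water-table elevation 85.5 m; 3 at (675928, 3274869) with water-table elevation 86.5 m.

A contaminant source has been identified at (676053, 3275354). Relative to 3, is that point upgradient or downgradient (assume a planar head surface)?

downgradient

∂h/∂x = (85.5 − 83.6) / (675788 − 675928) = -0.01357
∂h/∂y = (86.5 − 83.6) / (3274869 − 3275044) = -0.01657
Head at (676053, 3275354) = 83.6 + (-0.01357)·(125) + (-0.01657)·(310) = 76.77 m.
That is lower than the 86.5 m at 3, so the point is downgradient.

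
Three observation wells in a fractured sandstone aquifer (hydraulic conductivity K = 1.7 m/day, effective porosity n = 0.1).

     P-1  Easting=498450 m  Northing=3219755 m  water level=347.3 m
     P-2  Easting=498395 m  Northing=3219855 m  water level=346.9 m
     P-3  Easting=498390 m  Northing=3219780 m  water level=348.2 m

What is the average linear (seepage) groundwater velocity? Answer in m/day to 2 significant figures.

With h = a·x + b·y + c and P-1 as origin, the differences give:
  (-55)·a + 100·b = -0.4
  (-60)·a + 25·b = +0.9
Eliminate b (×25 and ×100, subtract): 4625·a = -100.00 → a = ∂h/∂x = -0.02162
Back-substitute: b = ∂h/∂y = -0.01589.
|∇h| = √(-0.02162² + -0.01589²) = 0.02683
Seepage velocity v = K·i/n = 1.7 × 0.02683 / 0.1 = 0.4561 m/day.

0.46 m/day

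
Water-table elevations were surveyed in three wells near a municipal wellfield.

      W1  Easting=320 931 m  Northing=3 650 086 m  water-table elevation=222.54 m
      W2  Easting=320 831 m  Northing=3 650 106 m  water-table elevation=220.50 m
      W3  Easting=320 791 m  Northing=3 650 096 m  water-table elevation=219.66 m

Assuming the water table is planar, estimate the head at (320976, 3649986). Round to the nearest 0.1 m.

With h = a·x + b·y + c and W1 as origin, the differences give:
  (-100)·a + 20·b = -2.04
  (-140)·a + 10·b = -2.88
Eliminate b (×10 and ×20, subtract): 1800·a = 37.200 → a = ∂h/∂x = +0.02067
Back-substitute: b = ∂h/∂y = +0.001333.
h(320976, 3649986) = 222.54 + (+0.02067)·(45) + (+0.001333)·(-100) = 222.54 +0.930 -0.133 = 223.337 m.

223.3 m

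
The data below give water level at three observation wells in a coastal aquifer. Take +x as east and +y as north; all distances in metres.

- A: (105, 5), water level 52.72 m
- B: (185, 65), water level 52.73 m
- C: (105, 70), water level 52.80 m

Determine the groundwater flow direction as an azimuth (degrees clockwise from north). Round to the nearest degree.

Differences from A: to B (Δx, Δy, Δh) = (80, 60, +0.01); to C = (0, 65, +0.08).
Solve a·Δx + b·Δy = Δh: det = 80·65 − 0·60 = 5200.
∂h/∂x = [(+0.01)·65 − (+0.08)·60] / 5200 = -0.0007981
∂h/∂y = [80·(+0.08) − 0·(+0.01)] / 5200 = +0.001231
Flow direction (−∇h) has components (+0.0007981 E, -0.001231 N).
Azimuth = atan2(E, N) = atan2(+0.0007981, -0.001231) = 147.0° ≈ 147°.

147°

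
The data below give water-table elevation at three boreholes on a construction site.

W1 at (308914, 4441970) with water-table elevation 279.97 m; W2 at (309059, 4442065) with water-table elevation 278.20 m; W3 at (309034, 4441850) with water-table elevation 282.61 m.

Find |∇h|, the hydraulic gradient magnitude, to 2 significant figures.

Taking W1 as reference: W2−W1 = (145, 95, -1.77); W3−W1 = (120, -120, +2.64).
Determinant of the coordinate differences = 145·(-120) − 120·95 = -28800.
∂h/∂x = [(-1.77)·(-120) − (+2.64)·95] / -28800 = +0.001333
∂h/∂y = [145·(+2.64) − 120·(-1.77)] / -28800 = -0.02067
|∇h| = √(0.001333² + -0.02067²) = 0.02071

0.021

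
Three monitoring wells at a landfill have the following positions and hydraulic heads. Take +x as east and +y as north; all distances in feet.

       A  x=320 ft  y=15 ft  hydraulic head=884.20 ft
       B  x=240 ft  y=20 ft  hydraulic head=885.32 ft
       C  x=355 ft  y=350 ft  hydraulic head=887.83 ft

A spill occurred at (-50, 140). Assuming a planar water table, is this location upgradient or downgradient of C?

upgradient

Differences from A: to B (Δx, Δy, Δh) = (-80, 5, +1.12); to C = (35, 335, +3.63).
Determinant of the coordinate differences = (-80)·335 − 35·5 = -26975.
∂h/∂x = [(+1.12)·335 − (+3.63)·5] / -26975 = -0.01324
∂h/∂y = [(-80)·(+3.63) − 35·(+1.12)] / -26975 = +0.01222
Head at (-50, 140) = 884.20 + (-0.01324)·(-370) + (+0.01222)·(125) = 890.62 ft.
That is higher than the 887.83 ft at C, so the point is upgradient.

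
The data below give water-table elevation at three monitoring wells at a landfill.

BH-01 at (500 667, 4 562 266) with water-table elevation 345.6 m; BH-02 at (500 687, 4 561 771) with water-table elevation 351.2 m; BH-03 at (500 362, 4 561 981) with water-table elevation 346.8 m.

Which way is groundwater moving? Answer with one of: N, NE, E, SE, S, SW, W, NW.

With h = a·x + b·y + c and BH-01 as origin, the differences give:
  20·a + (-495)·b = +5.6
  (-305)·a + (-285)·b = +1.2
Eliminate b (×(-285) and ×(-495), subtract): -156675·a = -1002.00 → a = ∂h/∂x = +0.006395
Back-substitute: b = ∂h/∂y = -0.01105.
Flow = −∇h = (-0.006395 east, +0.01105 north), which points northwest.

NW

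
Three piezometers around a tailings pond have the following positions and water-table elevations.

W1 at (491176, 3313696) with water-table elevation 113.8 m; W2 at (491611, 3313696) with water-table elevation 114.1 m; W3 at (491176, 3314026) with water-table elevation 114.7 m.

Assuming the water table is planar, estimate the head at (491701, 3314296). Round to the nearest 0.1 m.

∂h/∂x = (114.1 − 113.8) / (491611 − 491176) = +0.0006897
∂h/∂y = (114.7 − 113.8) / (3314026 − 3313696) = +0.002727
h(491701, 3314296) = 113.8 + (+0.0006897)·(525) + (+0.002727)·(600) = 113.8 +0.362 +1.636 = 115.798 m.

115.8 m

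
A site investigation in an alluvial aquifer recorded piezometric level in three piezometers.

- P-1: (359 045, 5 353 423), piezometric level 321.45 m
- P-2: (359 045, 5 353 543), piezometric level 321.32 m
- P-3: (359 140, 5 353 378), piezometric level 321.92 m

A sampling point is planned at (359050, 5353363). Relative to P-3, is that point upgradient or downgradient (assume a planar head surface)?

downgradient

With h = a·x + b·y + c and P-1 as origin, the differences give:
  0·a + 120·b = -0.13
  95·a + (-45)·b = +0.47
Eliminate b (×(-45) and ×120, subtract): -11400·a = -50.550 → a = ∂h/∂x = +0.004434
Back-substitute: b = ∂h/∂y = -0.001083.
Head at (359050, 5353363) = 321.45 + (+0.004434)·(5) + (-0.001083)·(-60) = 321.54 m.
That is lower than the 321.92 m at P-3, so the point is downgradient.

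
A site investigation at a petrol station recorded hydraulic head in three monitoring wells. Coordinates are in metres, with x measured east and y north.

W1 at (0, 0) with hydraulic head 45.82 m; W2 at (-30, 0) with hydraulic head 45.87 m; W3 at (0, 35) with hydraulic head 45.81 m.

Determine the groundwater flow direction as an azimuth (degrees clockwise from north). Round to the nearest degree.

080°

∂h/∂x = (45.87 − 45.82) / (-30 − 0) = -0.001667
∂h/∂y = (45.81 − 45.82) / (35 − 0) = -0.0002857
Flow direction (−∇h) has components (+0.001667 E, +0.0002857 N).
Azimuth = atan2(E, N) = atan2(+0.001667, +0.0002857) = 80.3° ≈ 080°.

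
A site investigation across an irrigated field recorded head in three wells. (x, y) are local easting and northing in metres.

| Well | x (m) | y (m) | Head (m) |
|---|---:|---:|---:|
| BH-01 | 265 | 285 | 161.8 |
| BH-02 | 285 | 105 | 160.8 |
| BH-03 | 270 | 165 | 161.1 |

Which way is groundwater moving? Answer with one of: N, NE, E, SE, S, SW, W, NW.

SW

Taking BH-01 as reference: BH-02−BH-01 = (20, -180, -1.0); BH-03−BH-01 = (5, -120, -0.7).
Determinant of the coordinate differences = 20·(-120) − 5·(-180) = -1500.
∂h/∂x = [(-1.0)·(-120) − (-0.7)·(-180)] / -1500 = +0.004000
∂h/∂y = [20·(-0.7) − 5·(-1.0)] / -1500 = +0.006000
Flow = −∇h = (-0.004000 east, -0.006000 north), which points southwest.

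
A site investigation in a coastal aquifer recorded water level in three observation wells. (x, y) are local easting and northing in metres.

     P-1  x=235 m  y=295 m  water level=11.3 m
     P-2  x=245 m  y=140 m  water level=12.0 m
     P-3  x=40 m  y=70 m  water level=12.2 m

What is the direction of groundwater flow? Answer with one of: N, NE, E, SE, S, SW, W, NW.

N

With h = a·x + b·y + c and P-1 as origin, the differences give:
  10·a + (-155)·b = +0.7
  (-195)·a + (-225)·b = +0.9
Eliminate b (×(-225) and ×(-155), subtract): -32475·a = -18.00 → a = ∂h/∂x = +0.0005543
Back-substitute: b = ∂h/∂y = -0.004480.
Flow = −∇h = (-0.0005543 east, +0.004480 north), which points north.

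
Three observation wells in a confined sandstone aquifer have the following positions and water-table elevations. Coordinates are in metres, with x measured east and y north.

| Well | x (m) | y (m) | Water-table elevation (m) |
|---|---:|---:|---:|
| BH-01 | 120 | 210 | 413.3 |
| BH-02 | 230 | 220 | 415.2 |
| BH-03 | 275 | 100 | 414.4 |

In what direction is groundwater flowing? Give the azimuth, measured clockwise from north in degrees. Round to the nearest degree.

232°

Three-point gradient (reference BH-01): Δ to BH-02 = (110, 10, +1.9), Δ to BH-03 = (155, -110, +1.1).
∂h/∂x = +0.01612, ∂h/∂y = +0.01271 (det = -13650).
Flow direction (−∇h) has components (-0.01612 E, -0.01271 N).
Azimuth = atan2(E, N) = atan2(-0.01612, -0.01271) = 231.7° ≈ 232°.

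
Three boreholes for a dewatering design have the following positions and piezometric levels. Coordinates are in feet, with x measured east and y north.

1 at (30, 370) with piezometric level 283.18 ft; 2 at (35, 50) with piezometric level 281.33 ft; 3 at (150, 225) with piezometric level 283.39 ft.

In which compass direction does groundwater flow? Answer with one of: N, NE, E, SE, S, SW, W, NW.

Taking 1 as reference: 2−1 = (5, -320, -1.85); 3−1 = (120, -145, +0.21).
Solve a·Δx + b·Δy = Δh: det = 5·(-145) − 120·(-320) = 37675.
∂h/∂x = [(-1.85)·(-145) − (+0.21)·(-320)] / 37675 = +0.008904
∂h/∂y = [5·(+0.21) − 120·(-1.85)] / 37675 = +0.005920
Flow = −∇h = (-0.008904 east, -0.005920 north), which points southwest.

SW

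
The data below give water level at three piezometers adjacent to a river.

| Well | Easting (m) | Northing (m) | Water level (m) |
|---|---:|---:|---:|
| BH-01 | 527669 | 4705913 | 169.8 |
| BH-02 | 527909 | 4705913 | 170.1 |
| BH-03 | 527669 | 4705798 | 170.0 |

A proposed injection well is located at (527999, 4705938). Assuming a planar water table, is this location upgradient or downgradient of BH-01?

∂h/∂x = (170.1 − 169.8) / (527909 − 527669) = +0.001250
∂h/∂y = (170.0 − 169.8) / (4705798 − 4705913) = -0.001739
Head at (527999, 4705938) = 169.8 + (+0.001250)·(330) + (-0.001739)·(25) = 170.17 m.
That is higher than the 169.8 m at BH-01, so the point is upgradient.

upgradient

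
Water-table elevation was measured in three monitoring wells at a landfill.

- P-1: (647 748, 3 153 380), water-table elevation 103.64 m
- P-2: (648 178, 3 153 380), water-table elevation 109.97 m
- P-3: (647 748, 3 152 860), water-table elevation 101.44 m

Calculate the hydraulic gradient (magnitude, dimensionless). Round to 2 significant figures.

0.015

∂h/∂x = (109.97 − 103.64) / (648178 − 647748) = +0.01472
∂h/∂y = (101.44 − 103.64) / (3152860 − 3153380) = +0.004231
|∇h| = √(0.01472² + 0.004231²) = 0.01532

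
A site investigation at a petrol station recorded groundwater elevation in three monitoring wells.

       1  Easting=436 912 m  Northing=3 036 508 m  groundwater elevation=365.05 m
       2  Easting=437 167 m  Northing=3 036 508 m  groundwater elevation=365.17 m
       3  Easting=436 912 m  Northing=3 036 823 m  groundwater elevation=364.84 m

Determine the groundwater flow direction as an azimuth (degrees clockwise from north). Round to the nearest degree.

∂h/∂x = (365.17 − 365.05) / (437167 − 436912) = +0.0004706
∂h/∂y = (364.84 − 365.05) / (3036823 − 3036508) = -0.0006667
Flow direction (−∇h) has components (-0.0004706 E, +0.0006667 N).
Azimuth = atan2(E, N) = atan2(-0.0004706, +0.0006667) = 324.8° ≈ 325°.

325°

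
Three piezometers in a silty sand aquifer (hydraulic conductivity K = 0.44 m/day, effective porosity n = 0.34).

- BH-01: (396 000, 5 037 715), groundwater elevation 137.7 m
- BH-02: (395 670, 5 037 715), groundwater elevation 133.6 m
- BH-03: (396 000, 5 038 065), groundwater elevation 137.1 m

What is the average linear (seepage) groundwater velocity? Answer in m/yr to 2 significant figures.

5.9 m/yr

∂h/∂x = (133.6 − 137.7) / (395670 − 396000) = +0.01242
∂h/∂y = (137.1 − 137.7) / (5038065 − 5037715) = -0.001714
|∇h| = √(0.01242² + -0.001714²) = 0.01254
Seepage velocity v = K·i/n = 0.44 × 0.01254 / 0.34 = 0.01623 m/day = 5.928 m/yr.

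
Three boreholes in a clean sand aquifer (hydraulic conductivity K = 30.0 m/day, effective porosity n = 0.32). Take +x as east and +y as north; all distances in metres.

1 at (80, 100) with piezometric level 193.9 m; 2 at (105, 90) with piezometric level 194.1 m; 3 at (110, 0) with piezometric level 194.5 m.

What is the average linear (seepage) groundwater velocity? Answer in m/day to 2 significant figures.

Differences from 1: to 2 (Δx, Δy, Δh) = (25, -10, +0.2); to 3 = (30, -100, +0.6).
Determinant of the coordinate differences = 25·(-100) − 30·(-10) = -2200.
∂h/∂x = [(+0.2)·(-100) − (+0.6)·(-10)] / -2200 = +0.006364
∂h/∂y = [25·(+0.6) − 30·(+0.2)] / -2200 = -0.004091
|∇h| = √(0.006364² + -0.004091²) = 0.007565
Seepage velocity v = K·i/n = 30.0 × 0.007565 / 0.32 = 0.7092 m/day.

0.71 m/day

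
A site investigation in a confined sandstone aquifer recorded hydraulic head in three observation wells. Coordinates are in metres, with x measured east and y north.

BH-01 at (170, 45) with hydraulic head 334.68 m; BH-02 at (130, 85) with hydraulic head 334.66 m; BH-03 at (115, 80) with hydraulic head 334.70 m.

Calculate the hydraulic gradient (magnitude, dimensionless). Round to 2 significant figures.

0.0030

Differences from BH-01: to BH-02 (Δx, Δy, Δh) = (-40, 40, -0.02); to BH-03 = (-55, 35, +0.02).
Determinant of the coordinate differences = (-40)·35 − (-55)·40 = 800.
∂h/∂x = [(-0.02)·35 − (+0.02)·40] / 800 = -0.001875
∂h/∂y = [(-40)·(+0.02) − (-55)·(-0.02)] / 800 = -0.002375
|∇h| = √(-0.001875² + -0.002375²) = 0.003026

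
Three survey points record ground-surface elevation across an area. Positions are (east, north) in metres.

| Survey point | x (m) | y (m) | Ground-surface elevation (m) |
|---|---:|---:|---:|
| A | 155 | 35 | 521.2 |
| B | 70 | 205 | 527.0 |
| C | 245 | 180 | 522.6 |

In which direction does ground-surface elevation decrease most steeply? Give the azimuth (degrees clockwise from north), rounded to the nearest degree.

137°

Three-point gradient (reference A): Δ to B = (-85, 170, +5.8), Δ to C = (90, 145, +1.4).
∂z/∂x = -0.02183, ∂z/∂y = +0.02320 (det = -27625).
Steepest decrease is along −∇f: components (+0.02183 E, -0.02320 N).
Azimuth = atan2(+0.02183, -0.02320) = 136.7° ≈ 137°.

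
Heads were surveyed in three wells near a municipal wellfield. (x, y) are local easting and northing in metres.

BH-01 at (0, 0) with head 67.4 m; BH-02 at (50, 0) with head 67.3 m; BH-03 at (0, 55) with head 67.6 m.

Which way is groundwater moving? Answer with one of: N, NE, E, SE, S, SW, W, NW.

SE

∂h/∂x = (67.3 − 67.4) / (50 − 0) = -0.002000
∂h/∂y = (67.6 − 67.4) / (55 − 0) = +0.003636
Flow = −∇h = (+0.002000 east, -0.003636 north), which points southeast.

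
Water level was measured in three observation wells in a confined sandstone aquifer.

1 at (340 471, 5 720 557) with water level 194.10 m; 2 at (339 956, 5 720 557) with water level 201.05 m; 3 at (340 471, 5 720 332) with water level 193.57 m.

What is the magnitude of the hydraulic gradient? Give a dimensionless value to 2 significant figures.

0.014

∂h/∂x = (201.05 − 194.10) / (339956 − 340471) = -0.01350
∂h/∂y = (193.57 − 194.10) / (5720332 − 5720557) = +0.002356
|∇h| = √(-0.01350² + 0.002356²) = 0.0137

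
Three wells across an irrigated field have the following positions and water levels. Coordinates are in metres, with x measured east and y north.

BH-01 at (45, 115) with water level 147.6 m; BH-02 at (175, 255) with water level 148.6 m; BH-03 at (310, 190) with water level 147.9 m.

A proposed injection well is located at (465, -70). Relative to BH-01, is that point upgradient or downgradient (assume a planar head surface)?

downgradient

With h = a·x + b·y + c and BH-01 as origin, the differences give:
  130·a + 140·b = +1.0
  265·a + 75·b = +0.3
Eliminate b (×75 and ×140, subtract): -27350·a = 33.00 → a = ∂h/∂x = -0.001207
Back-substitute: b = ∂h/∂y = +0.008263.
Head at (465, -70) = 147.6 + (-0.001207)·(420) + (+0.008263)·(-185) = 145.56 m.
That is lower than the 147.6 m at BH-01, so the point is downgradient.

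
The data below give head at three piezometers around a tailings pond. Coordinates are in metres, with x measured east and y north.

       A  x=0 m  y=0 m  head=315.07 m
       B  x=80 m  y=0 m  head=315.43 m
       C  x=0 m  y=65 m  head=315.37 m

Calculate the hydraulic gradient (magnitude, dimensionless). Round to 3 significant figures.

0.00645

∂h/∂x = (315.43 − 315.07) / (80 − 0) = +0.004500
∂h/∂y = (315.37 − 315.07) / (65 − 0) = +0.004615
|∇h| = √(0.004500² + 0.004615²) = 0.006446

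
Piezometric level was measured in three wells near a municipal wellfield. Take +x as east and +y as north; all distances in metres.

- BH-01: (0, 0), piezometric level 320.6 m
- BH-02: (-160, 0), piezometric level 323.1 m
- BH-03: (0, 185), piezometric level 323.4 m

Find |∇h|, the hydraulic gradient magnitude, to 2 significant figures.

∂h/∂x = (323.1 − 320.6) / (-160 − 0) = -0.01562
∂h/∂y = (323.4 − 320.6) / (185 − 0) = +0.01514
|∇h| = √(-0.01562² + 0.01514²) = 0.02175

0.022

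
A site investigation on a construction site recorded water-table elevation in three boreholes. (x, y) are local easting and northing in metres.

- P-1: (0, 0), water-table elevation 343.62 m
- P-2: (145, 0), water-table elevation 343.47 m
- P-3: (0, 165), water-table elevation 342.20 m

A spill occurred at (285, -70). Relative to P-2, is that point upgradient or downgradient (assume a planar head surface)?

upgradient

∂h/∂x = (343.47 − 343.62) / (145 − 0) = -0.001034
∂h/∂y = (342.20 − 343.62) / (165 − 0) = -0.008606
Head at (285, -70) = 343.62 + (-0.001034)·(285) + (-0.008606)·(-70) = 343.93 m.
That is higher than the 343.47 m at P-2, so the point is upgradient.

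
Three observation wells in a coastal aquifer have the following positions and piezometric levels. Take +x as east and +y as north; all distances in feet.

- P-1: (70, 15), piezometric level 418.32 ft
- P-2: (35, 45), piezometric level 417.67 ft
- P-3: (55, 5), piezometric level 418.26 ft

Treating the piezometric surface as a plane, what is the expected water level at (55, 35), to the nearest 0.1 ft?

Differences from P-1: to P-2 (Δx, Δy, Δh) = (-35, 30, -0.65); to P-3 = (-15, -10, -0.06).
Determinant of the coordinate differences = (-35)·(-10) − (-15)·30 = 800.
∂h/∂x = [(-0.65)·(-10) − (-0.06)·30] / 800 = +0.01037
∂h/∂y = [(-35)·(-0.06) − (-15)·(-0.65)] / 800 = -0.009562
h(55, 35) = 418.32 + (+0.01037)·(-15) + (-0.009562)·(20) = 418.32 -0.156 -0.191 = 417.973 ft.

418.0 ft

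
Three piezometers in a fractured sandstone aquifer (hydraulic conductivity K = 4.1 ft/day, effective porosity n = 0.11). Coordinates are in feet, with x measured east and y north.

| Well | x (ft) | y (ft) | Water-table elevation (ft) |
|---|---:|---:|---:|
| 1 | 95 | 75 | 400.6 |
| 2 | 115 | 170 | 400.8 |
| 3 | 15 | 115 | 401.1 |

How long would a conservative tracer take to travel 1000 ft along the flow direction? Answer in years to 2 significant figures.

13 years

Differences from 1: to 2 (Δx, Δy, Δh) = (20, 95, +0.2); to 3 = (-80, 40, +0.5).
Determinant of the coordinate differences = 20·40 − (-80)·95 = 8400.
∂h/∂x = [(+0.2)·40 − (+0.5)·95] / 8400 = -0.004702
∂h/∂y = [20·(+0.5) − (-80)·(+0.2)] / 8400 = +0.003095
|∇h| = √(-0.004702² + 0.003095²) = 0.005629
Seepage velocity v = K·i/n = 4.1 × 0.005629 / 0.11 = 0.2098 ft/day.
t = 1000 / 0.2098 = 4766 days = 13 years.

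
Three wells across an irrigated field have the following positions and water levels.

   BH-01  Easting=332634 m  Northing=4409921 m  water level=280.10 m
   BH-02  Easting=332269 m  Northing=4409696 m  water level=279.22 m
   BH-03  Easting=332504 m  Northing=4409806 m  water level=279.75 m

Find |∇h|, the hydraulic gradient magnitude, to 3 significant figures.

With h = a·x + b·y + c and BH-01 as origin, the differences give:
  (-365)·a + (-225)·b = -0.88
  (-130)·a + (-115)·b = -0.35
Eliminate b (×(-115) and ×(-225), subtract): 12725·a = 22.450 → a = ∂h/∂x = +0.001764
Back-substitute: b = ∂h/∂y = +0.001049.
|∇h| = √(0.001764² + 0.001049²) = 0.002052

0.00205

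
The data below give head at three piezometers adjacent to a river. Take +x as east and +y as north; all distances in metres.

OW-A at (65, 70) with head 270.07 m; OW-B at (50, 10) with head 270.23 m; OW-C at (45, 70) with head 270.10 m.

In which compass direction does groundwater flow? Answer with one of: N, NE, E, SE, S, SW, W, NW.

Three-point gradient (reference OW-A): Δ to OW-B = (-15, -60, +0.16), Δ to OW-C = (-20, 0, +0.03).
∂h/∂x = -0.001500, ∂h/∂y = -0.002292 (det = -1200).
Flow = −∇h = (+0.001500 east, +0.002292 north), which points northeast.

NE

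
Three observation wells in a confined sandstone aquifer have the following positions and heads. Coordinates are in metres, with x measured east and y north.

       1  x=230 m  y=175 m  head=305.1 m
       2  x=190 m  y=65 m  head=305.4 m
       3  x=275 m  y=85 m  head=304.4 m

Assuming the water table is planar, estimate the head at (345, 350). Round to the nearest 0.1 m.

304.0 m

Taking 1 as reference: 2−1 = (-40, -110, +0.3); 3−1 = (45, -90, -0.7).
Determinant of the coordinate differences = (-40)·(-90) − 45·(-110) = 8550.
∂h/∂x = [(+0.3)·(-90) − (-0.7)·(-110)] / 8550 = -0.01216
∂h/∂y = [(-40)·(-0.7) − 45·(+0.3)] / 8550 = +0.001696
h(345, 350) = 305.1 + (-0.01216)·(115) + (+0.001696)·(175) = 305.1 -1.399 +0.297 = 303.998 m.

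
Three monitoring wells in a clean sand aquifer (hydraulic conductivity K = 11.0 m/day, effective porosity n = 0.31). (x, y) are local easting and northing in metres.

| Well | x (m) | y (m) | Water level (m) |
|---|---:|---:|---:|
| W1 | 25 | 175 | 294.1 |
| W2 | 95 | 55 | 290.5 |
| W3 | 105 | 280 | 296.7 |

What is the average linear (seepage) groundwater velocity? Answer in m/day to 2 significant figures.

0.99 m/day

Differences from W1: to W2 (Δx, Δy, Δh) = (70, -120, -3.6); to W3 = (80, 105, +2.6).
Determinant of the coordinate differences = 70·105 − 80·(-120) = 16950.
∂h/∂x = [(-3.6)·105 − (+2.6)·(-120)] / 16950 = -0.003894
∂h/∂y = [70·(+2.6) − 80·(-3.6)] / 16950 = +0.02773
|∇h| = √(-0.003894² + 0.02773²) = 0.028
Seepage velocity v = K·i/n = 11.0 × 0.028 / 0.31 = 0.9935 m/day.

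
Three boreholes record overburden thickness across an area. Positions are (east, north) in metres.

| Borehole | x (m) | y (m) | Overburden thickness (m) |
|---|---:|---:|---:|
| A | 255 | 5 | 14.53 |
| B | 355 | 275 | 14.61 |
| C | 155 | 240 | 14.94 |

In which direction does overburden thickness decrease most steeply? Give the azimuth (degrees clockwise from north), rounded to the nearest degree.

118°

Differences from A: to B (Δx, Δy, Δh) = (100, 270, +0.08); to C = (-100, 235, +0.41).
Solve a·Δx + b·Δy = Δd: det = 100·235 − (-100)·270 = 50500.
∂d/∂x = [(+0.08)·235 − (+0.41)·270] / 50500 = -0.001820
∂d/∂y = [100·(+0.41) − (-100)·(+0.08)] / 50500 = +0.0009703
Steepest decrease is along −∇f: components (+0.001820 E, -0.0009703 N).
Azimuth = atan2(+0.001820, -0.0009703) = 118.1° ≈ 118°.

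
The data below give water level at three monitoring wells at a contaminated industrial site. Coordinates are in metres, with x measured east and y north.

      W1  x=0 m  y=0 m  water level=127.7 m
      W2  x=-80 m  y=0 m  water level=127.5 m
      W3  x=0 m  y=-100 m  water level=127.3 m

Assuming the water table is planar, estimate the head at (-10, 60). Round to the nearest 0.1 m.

127.9 m

∂h/∂x = (127.5 − 127.7) / (-80 − 0) = +0.002500
∂h/∂y = (127.3 − 127.7) / (-100 − 0) = +0.004000
h(-10, 60) = 127.7 + (+0.002500)·(-10) + (+0.004000)·(60) = 127.7 -0.025 +0.240 = 127.915 m.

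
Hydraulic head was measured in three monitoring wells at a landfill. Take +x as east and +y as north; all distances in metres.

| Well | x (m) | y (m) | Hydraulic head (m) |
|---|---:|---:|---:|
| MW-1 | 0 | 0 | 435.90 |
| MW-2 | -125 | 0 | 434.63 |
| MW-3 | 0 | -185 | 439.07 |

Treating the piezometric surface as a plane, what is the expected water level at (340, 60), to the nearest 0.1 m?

438.3 m

∂h/∂x = (434.63 − 435.90) / (-125 − 0) = +0.01016
∂h/∂y = (439.07 − 435.90) / (-185 − 0) = -0.01714
h(340, 60) = 435.90 + (+0.01016)·(340) + (-0.01714)·(60) = 435.90 +3.454 -1.028 = 438.326 m.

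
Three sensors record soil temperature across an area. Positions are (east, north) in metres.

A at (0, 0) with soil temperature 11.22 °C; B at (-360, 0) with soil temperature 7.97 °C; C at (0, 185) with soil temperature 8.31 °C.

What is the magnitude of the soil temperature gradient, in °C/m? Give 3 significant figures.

∂T/∂x = (7.97 − 11.22) / (-360 − 0) = +0.009028
∂T/∂y = (8.31 − 11.22) / (185 − 0) = -0.01573
|∇f| = √(0.009028² + -0.01573²) = 0.01814 °C/m

0.0181 °C/m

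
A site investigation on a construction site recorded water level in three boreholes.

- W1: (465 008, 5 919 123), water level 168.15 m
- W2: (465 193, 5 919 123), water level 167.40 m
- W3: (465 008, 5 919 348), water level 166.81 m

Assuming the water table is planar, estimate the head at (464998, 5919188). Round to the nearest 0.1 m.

∂h/∂x = (167.40 − 168.15) / (465193 − 465008) = -0.004054
∂h/∂y = (166.81 − 168.15) / (5919348 − 5919123) = -0.005956
h(464998, 5919188) = 168.15 + (-0.004054)·(-10) + (-0.005956)·(65) = 168.15 +0.041 -0.387 = 167.803 m.

167.8 m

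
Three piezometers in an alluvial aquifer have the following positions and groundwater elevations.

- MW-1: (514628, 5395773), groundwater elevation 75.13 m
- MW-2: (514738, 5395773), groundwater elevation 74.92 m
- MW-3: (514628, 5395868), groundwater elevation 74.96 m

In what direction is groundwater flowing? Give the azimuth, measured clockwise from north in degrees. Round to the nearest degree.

047°

∂h/∂x = (74.92 − 75.13) / (514738 − 514628) = -0.001909
∂h/∂y = (74.96 − 75.13) / (5395868 − 5395773) = -0.001789
Flow direction (−∇h) has components (+0.001909 E, +0.001789 N).
Azimuth = atan2(E, N) = atan2(+0.001909, +0.001789) = 46.9° ≈ 047°.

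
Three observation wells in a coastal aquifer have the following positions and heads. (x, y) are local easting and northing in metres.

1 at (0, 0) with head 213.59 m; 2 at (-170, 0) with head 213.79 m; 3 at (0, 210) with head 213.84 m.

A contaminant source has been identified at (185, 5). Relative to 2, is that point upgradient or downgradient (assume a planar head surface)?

downgradient

∂h/∂x = (213.79 − 213.59) / (-170 − 0) = -0.001176
∂h/∂y = (213.84 − 213.59) / (210 − 0) = +0.001190
Head at (185, 5) = 213.59 + (-0.001176)·(185) + (+0.001190)·(5) = 213.38 m.
That is lower than the 213.79 m at 2, so the point is downgradient.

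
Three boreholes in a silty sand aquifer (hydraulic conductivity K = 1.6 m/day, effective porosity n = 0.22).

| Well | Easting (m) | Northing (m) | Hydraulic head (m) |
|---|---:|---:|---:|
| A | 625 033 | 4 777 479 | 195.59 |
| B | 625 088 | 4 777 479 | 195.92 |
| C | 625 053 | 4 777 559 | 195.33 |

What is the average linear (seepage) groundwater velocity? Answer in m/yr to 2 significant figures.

20 m/yr

Three-point gradient (reference A): Δ to B = (55, 0, +0.33), Δ to C = (20, 80, -0.26).
∂h/∂x = +0.006000, ∂h/∂y = -0.004750 (det = 4400).
|∇h| = √(0.006000² + -0.004750²) = 0.007653
Seepage velocity v = K·i/n = 1.6 × 0.007653 / 0.22 = 0.05566 m/day = 20.33 m/yr.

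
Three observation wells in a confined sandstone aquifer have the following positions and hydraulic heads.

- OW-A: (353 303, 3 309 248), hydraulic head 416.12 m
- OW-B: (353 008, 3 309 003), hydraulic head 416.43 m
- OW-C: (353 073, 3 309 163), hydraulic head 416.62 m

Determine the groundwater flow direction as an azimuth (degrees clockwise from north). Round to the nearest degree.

128°

Differences from OW-A: to OW-B (Δx, Δy, Δh) = (-295, -245, +0.31); to OW-C = (-230, -85, +0.50).
Determinant of the coordinate differences = (-295)·(-85) − (-230)·(-245) = -31275.
∂h/∂x = [(+0.31)·(-85) − (+0.50)·(-245)] / -31275 = -0.003074
∂h/∂y = [(-295)·(+0.50) − (-230)·(+0.31)] / -31275 = +0.002436
Flow direction (−∇h) has components (+0.003074 E, -0.002436 N).
Azimuth = atan2(E, N) = atan2(+0.003074, -0.002436) = 128.4° ≈ 128°.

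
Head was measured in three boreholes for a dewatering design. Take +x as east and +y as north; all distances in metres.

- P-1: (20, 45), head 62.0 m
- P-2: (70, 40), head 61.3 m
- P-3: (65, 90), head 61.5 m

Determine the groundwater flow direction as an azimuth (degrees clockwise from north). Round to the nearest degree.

101°

With h = a·x + b·y + c and P-1 as origin, the differences give:
  50·a + (-5)·b = -0.7
  45·a + 45·b = -0.5
Eliminate b (×45 and ×(-5), subtract): 2475·a = -34.00 → a = ∂h/∂x = -0.01374
Back-substitute: b = ∂h/∂y = +0.002626.
Flow direction (−∇h) has components (+0.01374 E, -0.002626 N).
Azimuth = atan2(E, N) = atan2(+0.01374, -0.002626) = 100.8° ≈ 101°.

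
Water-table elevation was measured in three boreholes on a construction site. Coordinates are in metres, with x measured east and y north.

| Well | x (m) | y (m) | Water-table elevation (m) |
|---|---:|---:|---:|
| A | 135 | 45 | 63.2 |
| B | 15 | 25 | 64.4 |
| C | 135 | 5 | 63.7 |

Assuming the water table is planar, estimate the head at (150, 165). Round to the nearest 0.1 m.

61.6 m

Taking A as reference: B−A = (-120, -20, +1.2); C−A = (0, -40, +0.5).
Determinant of the coordinate differences = (-120)·(-40) − 0·(-20) = 4800.
∂h/∂x = [(+1.2)·(-40) − (+0.5)·(-20)] / 4800 = -0.007917
∂h/∂y = [(-120)·(+0.5) − 0·(+1.2)] / 4800 = -0.01250
h(150, 165) = 63.2 + (-0.007917)·(15) + (-0.01250)·(120) = 63.2 -0.119 -1.500 = 61.581 m.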